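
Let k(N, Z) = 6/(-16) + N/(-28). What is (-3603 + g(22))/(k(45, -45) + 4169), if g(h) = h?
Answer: -200536/233353 ≈ -0.85937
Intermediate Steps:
k(N, Z) = -3/8 - N/28 (k(N, Z) = 6*(-1/16) + N*(-1/28) = -3/8 - N/28)
(-3603 + g(22))/(k(45, -45) + 4169) = (-3603 + 22)/((-3/8 - 1/28*45) + 4169) = -3581/((-3/8 - 45/28) + 4169) = -3581/(-111/56 + 4169) = -3581/233353/56 = -3581*56/233353 = -200536/233353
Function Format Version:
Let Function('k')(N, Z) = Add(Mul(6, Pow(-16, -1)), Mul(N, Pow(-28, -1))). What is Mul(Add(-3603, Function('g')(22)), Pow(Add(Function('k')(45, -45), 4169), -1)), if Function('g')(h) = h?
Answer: Rational(-200536, 233353) ≈ -0.85937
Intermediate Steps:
Function('k')(N, Z) = Add(Rational(-3, 8), Mul(Rational(-1, 28), N)) (Function('k')(N, Z) = Add(Mul(6, Rational(-1, 16)), Mul(N, Rational(-1, 28))) = Add(Rational(-3, 8), Mul(Rational(-1, 28), N)))
Mul(Add(-3603, Function('g')(22)), Pow(Add(Function('k')(45, -45), 4169), -1)) = Mul(Add(-3603, 22), Pow(Add(Add(Rational(-3, 8), Mul(Rational(-1, 28), 45)), 4169), -1)) = Mul(-3581, Pow(Add(Add(Rational(-3, 8), Rational(-45, 28)), 4169), -1)) = Mul(-3581, Pow(Add(Rational(-111, 56), 4169), -1)) = Mul(-3581, Pow(Rational(233353, 56), -1)) = Mul(-3581, Rational(56, 233353)) = Rational(-200536, 233353)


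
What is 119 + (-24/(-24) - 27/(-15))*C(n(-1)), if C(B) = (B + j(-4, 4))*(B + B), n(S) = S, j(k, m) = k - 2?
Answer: 791/5 ≈ 158.20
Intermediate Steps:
j(k, m) = -2 + k
C(B) = 2*B*(-6 + B) (C(B) = (B + (-2 - 4))*(B + B) = (B - 6)*(2*B) = (-6 + B)*(2*B) = 2*B*(-6 + B))
119 + (-24/(-24) - 27/(-15))*C(n(-1)) = 119 + (-24/(-24) - 27/(-15))*(2*(-1)*(-6 - 1)) = 119 + (-24*(-1/24) - 27*(-1/15))*(2*(-1)*(-7)) = 119 + (1 + 9/5)*14 = 119 + (14/5)*14 = 119 + 196/5 = 791/5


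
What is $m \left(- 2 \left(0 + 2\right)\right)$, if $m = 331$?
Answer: $-1324$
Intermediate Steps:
$m \left(- 2 \left(0 + 2\right)\right) = 331 \left(- 2 \left(0 + 2\right)\right) = 331 \left(\left(-2\right) 2\right) = 331 \left(-4\right) = -1324$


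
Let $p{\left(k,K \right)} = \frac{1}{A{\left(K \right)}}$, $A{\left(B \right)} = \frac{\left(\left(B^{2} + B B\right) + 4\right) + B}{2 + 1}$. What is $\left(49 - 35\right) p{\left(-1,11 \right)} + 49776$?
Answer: $\frac{12792474}{257} \approx 49776.0$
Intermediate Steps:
$A{\left(B \right)} = \frac{4}{3} + \frac{B}{3} + \frac{2 B^{2}}{3}$ ($A{\left(B \right)} = \frac{\left(\left(B^{2} + B^{2}\right) + 4\right) + B}{3} = \left(\left(2 B^{2} + 4\right) + B\right) \frac{1}{3} = \left(\left(4 + 2 B^{2}\right) + B\right) \frac{1}{3} = \left(4 + B + 2 B^{2}\right) \frac{1}{3} = \frac{4}{3} + \frac{B}{3} + \frac{2 B^{2}}{3}$)
$p{\left(k,K \right)} = \frac{1}{\frac{4}{3} + \frac{K}{3} + \frac{2 K^{2}}{3}}$
$\left(49 - 35\right) p{\left(-1,11 \right)} + 49776 = \left(49 - 35\right) \frac{3}{4 + 11 + 2 \cdot 11^{2}} + 49776 = 14 \frac{3}{4 + 11 + 2 \cdot 121} + 49776 = 14 \frac{3}{4 + 11 + 242} + 49776 = 14 \cdot \frac{3}{257} + 49776 = \frac{42}{257} + 49776 = \frac{12792474}{257}$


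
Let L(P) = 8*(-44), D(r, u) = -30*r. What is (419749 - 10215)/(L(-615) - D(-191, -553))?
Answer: -204767/3041 ≈ -67.335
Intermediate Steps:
L(P) = -352
(419749 - 10215)/(L(-615) - D(-191, -553)) = (419749 - 10215)/(-352 - (-30)*(-191)) = 409534/(-352 - 1*5730) = 409534/(-352 - 5730) = 409534/(-6082) = 409534*(-1/6082) = -204767/3041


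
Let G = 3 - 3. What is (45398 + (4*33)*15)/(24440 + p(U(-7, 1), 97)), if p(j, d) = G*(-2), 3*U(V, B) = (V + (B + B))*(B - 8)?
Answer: 23689/12220 ≈ 1.9385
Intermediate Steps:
G = 0
U(V, B) = (-8 + B)*(V + 2*B)/3 (U(V, B) = ((V + (B + B))*(B - 8))/3 = ((V + 2*B)*(-8 + B))/3 = ((-8 + B)*(V + 2*B))/3 = (-8 + B)*(V + 2*B)/3)
p(j, d) = 0 (p(j, d) = 0*(-2) = 0)
(45398 + (4*33)*15)/(24440 + p(U(-7, 1), 97)) = (45398 + (4*33)*15)/(24440 + 0) = (45398 + 132*15)/24440 = (45398 + 1980)*(1/24440) = 47378*(1/24440) = 23689/12220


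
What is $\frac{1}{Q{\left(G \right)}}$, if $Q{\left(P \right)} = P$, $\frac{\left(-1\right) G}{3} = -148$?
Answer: $\frac{1}{444} \approx 0.0022523$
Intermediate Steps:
$G = 444$ ($G = \left(-3\right) \left(-148\right) = 444$)
$\frac{1}{Q{\left(G \right)}} = \frac{1}{444}$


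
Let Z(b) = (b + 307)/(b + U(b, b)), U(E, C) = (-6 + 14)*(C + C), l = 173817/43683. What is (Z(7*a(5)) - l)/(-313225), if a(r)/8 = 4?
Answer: 212899821/17367790008800 ≈ 1.2258e-5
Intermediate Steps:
a(r) = 32 (a(r) = 8*4 = 32)
l = 57939/14561 (l = 173817*(1/43683) = 57939/14561 ≈ 3.9791)
U(E, C) = 16*C (U(E, C) = 8*(2*C) = 16*C)
Z(b) = (307 + b)/(17*b) (Z(b) = (b + 307)/(b + 16*b) = (307 + b)/((17*b)) = (307 + b)*(1/(17*b)) = (307 + b)/(17*b))
(Z(7*a(5)) - l)/(-313225) = ((307 + 7*32)/(17*((7*32))) - 1*57939/14561)/(-313225) = ((1/17)*(307 + 224)/224 - 57939/14561)*(-1/313225) = ((1/17)*(1/224)*531 - 57939/14561)*(-1/313225) = (531/3808 - 57939/14561)*(-1/313225) = -212899821/55448288*(-1/313225) = 212899821/17367790008800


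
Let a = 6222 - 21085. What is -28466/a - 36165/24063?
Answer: 49152321/119216123 ≈ 0.41230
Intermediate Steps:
a = -14863
-28466/a - 36165/24063 = -28466/(-14863) - 36165/24063 = -28466*(-1/14863) - 36165*1/24063 = 28466/14863 - 12055/8021 = 49152321/119216123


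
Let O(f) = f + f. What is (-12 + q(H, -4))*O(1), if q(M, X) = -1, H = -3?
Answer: -26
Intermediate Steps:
O(f) = 2*f
(-12 + q(H, -4))*O(1) = (-12 - 1)*(2*1) = -13*2 = -26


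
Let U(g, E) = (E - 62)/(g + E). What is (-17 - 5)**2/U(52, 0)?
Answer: -12584/31 ≈ -405.94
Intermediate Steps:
U(g, E) = (-62 + E)/(E + g)
(-17 - 5)**2/U(52, 0) = (-17 - 5)**2/(((-62 + 0)/(0 + 52))) = (-22)**2/((-62/52)) = 484/(((1/52)*(-62))) = 484/(-31/26) = 484*(-26/31) = -12584/31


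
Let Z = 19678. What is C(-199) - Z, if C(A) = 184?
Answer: -19494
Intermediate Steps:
C(-199) - Z = 184 - 1*19678 = 184 - 19678 = -19494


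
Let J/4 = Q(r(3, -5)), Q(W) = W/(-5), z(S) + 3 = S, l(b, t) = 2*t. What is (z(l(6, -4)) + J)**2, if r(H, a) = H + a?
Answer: 2209/25 ≈ 88.360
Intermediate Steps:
z(S) = -3 + S
Q(W) = -W/5 (Q(W) = W*(-1/5) = -W/5)
J = 8/5 (J = 4*(-(3 - 5)/5) = 4*(-1/5*(-2)) = 4*(2/5) = 8/5 ≈ 1.6000)
(z(l(6, -4)) + J)**2 = ((-3 + 2*(-4)) + 8/5)**2 = ((-3 - 8) + 8/5)**2 = (-11 + 8/5)**2 = (-47/5)**2 = 2209/25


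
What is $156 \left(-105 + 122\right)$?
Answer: $2652$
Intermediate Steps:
$156 \left(-105 + 122\right) = 156 \cdot 17 = 2652$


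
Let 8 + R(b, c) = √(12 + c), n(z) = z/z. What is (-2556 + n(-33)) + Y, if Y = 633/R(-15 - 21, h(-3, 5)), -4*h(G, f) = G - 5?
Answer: -66407/25 - 633*√14/50 ≈ -2703.6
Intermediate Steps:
n(z) = 1
h(G, f) = 5/4 - G/4 (h(G, f) = -(G - 5)/4 = -(-5 + G)/4 = 5/4 - G/4)
R(b, c) = -8 + √(12 + c)
Y = 633/(-8 + √14) (Y = 633/(-8 + √(12 + (5/4 - ¼*(-3)))) = 633/(-8 + √(12 + (5/4 + ¾))) = 633/(-8 + √(12 + 2)) = 633/(-8 + √14) ≈ -148.65)
(-2556 + n(-33)) + Y = (-2556 + 1) + (-2532/25 - 633*√14/50) = -2555 + (-2532/25 - 633*√14/50) = -66407/25 - 633*√14/50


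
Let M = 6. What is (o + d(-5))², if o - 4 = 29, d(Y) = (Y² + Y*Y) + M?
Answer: 7921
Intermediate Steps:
d(Y) = 6 + 2*Y² (d(Y) = (Y² + Y*Y) + 6 = (Y² + Y²) + 6 = 2*Y² + 6 = 6 + 2*Y²)
o = 33 (o = 4 + 29 = 33)
(o + d(-5))² = (33 + (6 + 2*(-5)²))² = (33 + (6 + 2*25))² = (33 + (6 + 50))² = (33 + 56)² = 89² = 7921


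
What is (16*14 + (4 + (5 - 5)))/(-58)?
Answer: -114/29 ≈ -3.9310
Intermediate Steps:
(16*14 + (4 + (5 - 5)))/(-58) = (224 + (4 + 0))*(-1/58) = (224 + 4)*(-1/58) = 228*(-1/58) = -114/29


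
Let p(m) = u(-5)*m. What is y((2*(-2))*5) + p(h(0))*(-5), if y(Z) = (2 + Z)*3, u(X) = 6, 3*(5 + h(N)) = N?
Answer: 96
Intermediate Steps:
h(N) = -5 + N/3
y(Z) = 6 + 3*Z
p(m) = 6*m
y((2*(-2))*5) + p(h(0))*(-5) = (6 + 3*((2*(-2))*5)) + (6*(-5 + (⅓)*0))*(-5) = (6 + 3*(-4*5)) + (6*(-5 + 0))*(-5) = (6 + 3*(-20)) + (6*(-5))*(-5) = (6 - 60) - 30*(-5) = -54 + 150 = 96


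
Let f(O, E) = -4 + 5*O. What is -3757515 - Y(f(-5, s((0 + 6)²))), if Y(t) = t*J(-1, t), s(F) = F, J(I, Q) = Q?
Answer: -3758356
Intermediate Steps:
Y(t) = t² (Y(t) = t*t = t²)
-3757515 - Y(f(-5, s((0 + 6)²))) = -3757515 - (-4 + 5*(-5))² = -3757515 - (-4 - 25)² = -3757515 - 1*(-29)² = -3757515 - 1*841 = -3757515 - 841 = -3758356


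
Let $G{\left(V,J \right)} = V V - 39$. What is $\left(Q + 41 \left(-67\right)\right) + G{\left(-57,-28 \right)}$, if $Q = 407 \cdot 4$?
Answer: $2091$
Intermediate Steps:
$G{\left(V,J \right)} = -39 + V^{2}$ ($G{\left(V,J \right)} = V^{2} - 39 = -39 + V^{2}$)
$Q = 1628$
$\left(Q + 41 \left(-67\right)\right) + G{\left(-57,-28 \right)} = \left(1628 + 41 \left(-67\right)\right) - \left(39 - \left(-57\right)^{2}\right) = \left(1628 - 2747\right) + \left(-39 + 3249\right) = -1119 + 3210 = 2091$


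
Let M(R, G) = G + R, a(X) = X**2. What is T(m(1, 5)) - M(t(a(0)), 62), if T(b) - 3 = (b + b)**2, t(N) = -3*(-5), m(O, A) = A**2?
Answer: 2426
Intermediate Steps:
t(N) = 15
T(b) = 3 + 4*b**2 (T(b) = 3 + (b + b)**2 = 3 + (2*b)**2 = 3 + 4*b**2)
T(m(1, 5)) - M(t(a(0)), 62) = (3 + 4*(5**2)**2) - (62 + 15) = (3 + 4*25**2) - 1*77 = (3 + 4*625) - 77 = (3 + 2500) - 77 = 2503 - 77 = 2426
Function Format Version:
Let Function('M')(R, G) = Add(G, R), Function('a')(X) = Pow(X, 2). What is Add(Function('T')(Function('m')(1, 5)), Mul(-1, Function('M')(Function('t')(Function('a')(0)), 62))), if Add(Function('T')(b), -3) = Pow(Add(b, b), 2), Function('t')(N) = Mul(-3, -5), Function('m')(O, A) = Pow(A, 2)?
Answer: 2426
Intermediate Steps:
Function('t')(N) = 15
Function('T')(b) = Add(3, Mul(4, Pow(b, 2))) (Function('T')(b) = Add(3, Pow(Add(b, b), 2)) = Add(3, Pow(Mul(2, b), 2)) = Add(3, Mul(4, Pow(b, 2))))
Add(Function('T')(Function('m')(1, 5)), Mul(-1, Function('M')(Function('t')(Function('a')(0)), 62))) = Add(Add(3, Mul(4, Pow(Pow(5, 2), 2))), Mul(-1, Add(62, 15))) = Add(Add(3, Mul(4, Pow(25, 2))), Mul(-1, 77)) = Add(Add(3, Mul(4, 625)), -77) = Add(Add(3, 2500), -77) = Add(2503, -77) = 2426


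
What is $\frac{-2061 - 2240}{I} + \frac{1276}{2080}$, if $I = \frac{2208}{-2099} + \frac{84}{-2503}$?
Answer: $\frac{117520413043}{29655288} \approx 3962.9$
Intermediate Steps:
$I = - \frac{5702940}{5253797}$ ($I = 2208 \left(- \frac{1}{2099}\right) + 84 \left(- \frac{1}{2503}\right) = - \frac{2208}{2099} - \frac{84}{2503} = - \frac{5702940}{5253797} \approx -1.0855$)
$\frac{-2061 - 2240}{I} + \frac{1276}{2080} = \frac{-2061 - 2240}{- \frac{5702940}{5253797}} + \frac{1276}{2080} = \left(-4301\right) \left(- \frac{5253797}{5702940}\right) + 1276 \cdot \frac{1}{2080} = \frac{22596580897}{5702940} + \frac{319}{520} = \frac{117520413043}{29655288}$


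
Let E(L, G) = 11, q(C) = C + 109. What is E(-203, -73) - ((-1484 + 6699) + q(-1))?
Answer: -5312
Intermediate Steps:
q(C) = 109 + C
E(-203, -73) - ((-1484 + 6699) + q(-1)) = 11 - ((-1484 + 6699) + (109 - 1)) = 11 - (5215 + 108) = 11 - 1*5323 = 11 - 5323 = -5312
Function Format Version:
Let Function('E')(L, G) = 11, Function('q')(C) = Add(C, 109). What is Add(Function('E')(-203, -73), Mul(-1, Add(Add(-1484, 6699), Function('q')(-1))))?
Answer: -5312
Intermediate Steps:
Function('q')(C) = Add(109, C)
Add(Function('E')(-203, -73), Mul(-1, Add(Add(-1484, 6699), Function('q')(-1)))) = Add(11, Mul(-1, Add(Add(-1484, 6699), Add(109, -1)))) = Add(11, Mul(-1, Add(5215, 108))) = Add(11, Mul(-1, 5323)) = Add(11, -5323) = -5312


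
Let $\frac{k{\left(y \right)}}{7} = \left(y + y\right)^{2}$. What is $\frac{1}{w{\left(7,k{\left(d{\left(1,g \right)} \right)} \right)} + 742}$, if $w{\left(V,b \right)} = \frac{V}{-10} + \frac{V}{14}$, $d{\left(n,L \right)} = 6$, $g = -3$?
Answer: $\frac{5}{3709} \approx 0.0013481$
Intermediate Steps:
$k{\left(y \right)} = 28 y^{2}$ ($k{\left(y \right)} = 7 \left(y + y\right)^{2} = 7 \left(2 y\right)^{2} = 7 \cdot 4 y^{2} = 28 y^{2}$)
$w{\left(V,b \right)} = - \frac{V}{35}$ ($w{\left(V,b \right)} = V \left(- \frac{1}{10}\right) + V \frac{1}{14} = - \frac{V}{10} + \frac{V}{14} = - \frac{V}{35}$)
$\frac{1}{w{\left(7,k{\left(d{\left(1,g \right)} \right)} \right)} + 742} = \frac{1}{\left(- \frac{1}{35}\right) 7 + 742} = \frac{1}{- \frac{1}{5} + 742} = \frac{1}{\frac{3709}{5}} = \frac{5}{3709}$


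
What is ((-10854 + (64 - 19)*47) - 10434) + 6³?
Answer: -18957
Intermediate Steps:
((-10854 + (64 - 19)*47) - 10434) + 6³ = ((-10854 + 45*47) - 10434) + 216 = ((-10854 + 2115) - 10434) + 216 = (-8739 - 10434) + 216 = -19173 + 216 = -18957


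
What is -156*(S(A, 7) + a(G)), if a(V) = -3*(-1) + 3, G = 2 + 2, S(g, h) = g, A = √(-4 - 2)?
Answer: -936 - 156*I*√6 ≈ -936.0 - 382.12*I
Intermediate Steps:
A = I*√6 (A = √(-6) = I*√6 ≈ 2.4495*I)
G = 4
a(V) = 6 (a(V) = 3 + 3 = 6)
-156*(S(A, 7) + a(G)) = -156*(I*√6 + 6) = -156*(6 + I*√6) = -936 - 156*I*√6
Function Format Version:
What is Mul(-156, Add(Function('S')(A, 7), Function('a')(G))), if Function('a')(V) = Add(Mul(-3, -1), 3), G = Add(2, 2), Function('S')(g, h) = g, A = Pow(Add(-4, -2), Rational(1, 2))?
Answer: Add(-936, Mul(-156, I, Pow(6, Rational(1, 2)))) ≈ Add(-936.00, Mul(-382.12, I))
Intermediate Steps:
A = Mul(I, Pow(6, Rational(1, 2))) (A = Pow(-6, Rational(1, 2)) = Mul(I, Pow(6, Rational(1, 2))) ≈ Mul(2.4495, I))
G = 4
Function('a')(V) = 6 (Function('a')(V) = Add(3, 3) = 6)
Mul(-156, Add(Function('S')(A, 7), Function('a')(G))) = Mul(-156, Add(Mul(I, Pow(6, Rational(1, 2))), 6)) = Mul(-156, Add(6, Mul(I, Pow(6, Rational(1, 2))))) = Add(-936, Mul(-156, I, Pow(6, Rational(1, 2))))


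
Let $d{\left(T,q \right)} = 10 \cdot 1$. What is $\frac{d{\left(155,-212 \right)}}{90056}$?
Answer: $\frac{5}{45028} \approx 0.00011104$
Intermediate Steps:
$d{\left(T,q \right)} = 10$
$\frac{d{\left(155,-212 \right)}}{90056} = \frac{10}{90056} = 10 \cdot \frac{1}{90056} = \frac{5}{45028}$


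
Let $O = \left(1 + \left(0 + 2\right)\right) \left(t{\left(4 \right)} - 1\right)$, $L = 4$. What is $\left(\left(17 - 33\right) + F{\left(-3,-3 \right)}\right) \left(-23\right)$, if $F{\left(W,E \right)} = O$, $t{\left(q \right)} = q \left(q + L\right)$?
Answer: $-1771$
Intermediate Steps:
$t{\left(q \right)} = q \left(4 + q\right)$ ($t{\left(q \right)} = q \left(q + 4\right) = q \left(4 + q\right)$)
$O = 93$ ($O = \left(1 + \left(0 + 2\right)\right) \left(4 \left(4 + 4\right) - 1\right) = \left(1 + 2\right) \left(4 \cdot 8 - 1\right) = 3 \left(32 - 1\right) = 3 \cdot 31 = 93$)
$F{\left(W,E \right)} = 93$
$\left(\left(17 - 33\right) + F{\left(-3,-3 \right)}\right) \left(-23\right) = \left(\left(17 - 33\right) + 93\right) \left(-23\right) = \left(-16 + 93\right) \left(-23\right) = 77 \left(-23\right) = -1771$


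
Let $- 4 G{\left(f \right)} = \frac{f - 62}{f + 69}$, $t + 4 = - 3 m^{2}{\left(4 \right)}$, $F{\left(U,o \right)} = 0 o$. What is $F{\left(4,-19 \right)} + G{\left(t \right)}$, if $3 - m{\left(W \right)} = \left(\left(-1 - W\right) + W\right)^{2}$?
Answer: $\frac{39}{106} \approx 0.36792$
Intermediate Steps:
$m{\left(W \right)} = 2$ ($m{\left(W \right)} = 3 - \left(\left(-1 - W\right) + W\right)^{2} = 3 - \left(-1\right)^{2} = 3 - 1 = 2$)
$F{\left(U,o \right)} = 0$
$t = -16$ ($t = -4 - 3 \cdot 2^{2} = -4 - 12 = -16$)
$G{\left(f \right)} = - \frac{-62 + f}{4 \left(69 + f\right)}$ ($G{\left(f \right)} = - \frac{\left(f - 62\right) \frac{1}{f + 69}}{4} = - \frac{\left(-62 + f\right) \frac{1}{69 + f}}{4} = - \frac{\frac{1}{69 + f} \left(-62 + f\right)}{4} = - \frac{-62 + f}{4 \left(69 + f\right)}$)
$F{\left(4,-19 \right)} + G{\left(t \right)} = 0 + \frac{62 - -16}{4 \left(69 - 16\right)} = 0 + \frac{62 + 16}{4 \cdot 53} = 0 + \frac{1}{4} \cdot \frac{1}{53} \cdot 78 = 0 + \frac{39}{106} = \frac{39}{106}$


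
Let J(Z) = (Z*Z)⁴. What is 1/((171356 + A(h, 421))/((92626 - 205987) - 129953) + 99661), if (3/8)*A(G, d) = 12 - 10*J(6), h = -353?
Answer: 121657/12146767463 ≈ 1.0016e-5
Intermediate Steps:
J(Z) = Z⁸ (J(Z) = (Z²)⁴ = Z⁸)
A(G, d) = -44789728 (A(G, d) = 8*(12 - 10*6⁸)/3 = 8*(12 - 10*1679616)/3 = 8*(12 - 16796160)/3 = (8/3)*(-16796148) = -44789728)
1/((171356 + A(h, 421))/((92626 - 205987) - 129953) + 99661) = 1/((171356 - 44789728)/((92626 - 205987) - 129953) + 99661) = 1/(-44618372/(-113361 - 129953) + 99661) = 1/(-44618372/(-243314) + 99661) = 1/(-44618372*(-1/243314) + 99661) = 1/(22309186/121657 + 99661) = 1/(12146767463/121657) = 121657/12146767463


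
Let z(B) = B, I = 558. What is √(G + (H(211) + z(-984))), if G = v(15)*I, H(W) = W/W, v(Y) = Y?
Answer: √7387 ≈ 85.948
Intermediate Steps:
H(W) = 1
G = 8370 (G = 15*558 = 8370)
√(G + (H(211) + z(-984))) = √(8370 + (1 - 984)) = √(8370 - 983) = √7387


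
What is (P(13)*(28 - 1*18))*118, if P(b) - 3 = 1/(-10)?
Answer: 3422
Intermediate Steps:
P(b) = 29/10 (P(b) = 3 + 1/(-10) = 3 - ⅒ = 29/10)
(P(13)*(28 - 1*18))*118 = (29*(28 - 1*18)/10)*118 = (29*(28 - 18)/10)*118 = ((29/10)*10)*118 = 29*118 = 3422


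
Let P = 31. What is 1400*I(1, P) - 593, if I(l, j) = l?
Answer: 807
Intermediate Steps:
1400*I(1, P) - 593 = 1400*1 - 593 = 1400 - 593 = 807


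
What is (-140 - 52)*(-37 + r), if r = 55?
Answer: -3456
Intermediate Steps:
(-140 - 52)*(-37 + r) = (-140 - 52)*(-37 + 55) = -192*18 = -3456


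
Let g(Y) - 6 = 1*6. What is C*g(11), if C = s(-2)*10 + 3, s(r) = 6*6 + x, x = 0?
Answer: 4356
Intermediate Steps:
s(r) = 36 (s(r) = 6*6 + 0 = 36 + 0 = 36)
C = 363 (C = 36*10 + 3 = 360 + 3 = 363)
g(Y) = 12 (g(Y) = 6 + 1*6 = 6 + 6 = 12)
C*g(11) = 363*12 = 4356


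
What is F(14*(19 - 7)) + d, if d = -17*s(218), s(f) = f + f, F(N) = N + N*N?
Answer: 20980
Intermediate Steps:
F(N) = N + N²
s(f) = 2*f
d = -7412 (d = -34*218 = -17*436 = -7412)
F(14*(19 - 7)) + d = (14*(19 - 7))*(1 + 14*(19 - 7)) - 7412 = (14*12)*(1 + 14*12) - 7412 = 168*(1 + 168) - 7412 = 168*169 - 7412 = 28392 - 7412 = 20980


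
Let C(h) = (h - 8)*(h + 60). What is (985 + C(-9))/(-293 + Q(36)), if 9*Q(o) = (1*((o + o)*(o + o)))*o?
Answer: 118/20443 ≈ 0.0057721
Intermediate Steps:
C(h) = (-8 + h)*(60 + h)
Q(o) = 4*o³/9 (Q(o) = ((1*((o + o)*(o + o)))*o)/9 = ((1*((2*o)*(2*o)))*o)/9 = ((1*(4*o²))*o)/9 = ((4*o²)*o)/9 = (4*o³)/9 = 4*o³/9)
(985 + C(-9))/(-293 + Q(36)) = (985 + (-480 + (-9)² + 52*(-9)))/(-293 + (4/9)*36³) = (985 + (-480 + 81 - 468))/(-293 + (4/9)*46656) = (985 - 867)/(-293 + 20736) = 118/20443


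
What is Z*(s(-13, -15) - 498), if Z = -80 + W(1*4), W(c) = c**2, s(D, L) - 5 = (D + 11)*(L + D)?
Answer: 27968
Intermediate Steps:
s(D, L) = 5 + (11 + D)*(D + L) (s(D, L) = 5 + (D + 11)*(L + D) = 5 + (11 + D)*(D + L))
Z = -64 (Z = -80 + (1*4)**2 = -80 + 4**2 = -80 + 16 = -64)
Z*(s(-13, -15) - 498) = -64*((5 + (-13)**2 + 11*(-13) + 11*(-15) - 13*(-15)) - 498) = -64*((5 + 169 - 143 - 165 + 195) - 498) = -64*(61 - 498) = -64*(-437) = 27968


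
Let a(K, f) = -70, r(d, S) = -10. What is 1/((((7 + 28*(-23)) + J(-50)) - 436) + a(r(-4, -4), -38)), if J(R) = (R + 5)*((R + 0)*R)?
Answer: -1/113643 ≈ -8.7995e-6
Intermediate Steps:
J(R) = R²*(5 + R) (J(R) = (5 + R)*(R*R) = (5 + R)*R² = R²*(5 + R))
1/((((7 + 28*(-23)) + J(-50)) - 436) + a(r(-4, -4), -38)) = 1/((((7 + 28*(-23)) + (-50)²*(5 - 50)) - 436) - 70) = 1/((((7 - 644) + 2500*(-45)) - 436) - 70) = 1/(((-637 - 112500) - 436) - 70) = 1/((-113137 - 436) - 70) = 1/(-113573 - 70) = 1/(-113643) = -1/113643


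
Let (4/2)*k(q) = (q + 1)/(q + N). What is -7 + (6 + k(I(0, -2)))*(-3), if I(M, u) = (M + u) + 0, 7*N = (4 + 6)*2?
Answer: -93/4 ≈ -23.250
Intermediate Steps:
N = 20/7 (N = ((4 + 6)*2)/7 = (10*2)/7 = (⅐)*20 = 20/7 ≈ 2.8571)
I(M, u) = M + u
k(q) = (1 + q)/(2*(20/7 + q)) (k(q) = ((q + 1)/(q + 20/7))/2 = ((1 + q)/(20/7 + q))/2 = (1 + q)/(2*(20/7 + q)))
-7 + (6 + k(I(0, -2)))*(-3) = -7 + (6 + 7*(1 + (0 - 2))/(2*(20 + 7*(0 - 2))))*(-3) = -7 + (6 + 7*(1 - 2)/(2*(20 + 7*(-2))))*(-3) = -7 + (6 + (7/2)*(-1)/(20 - 14))*(-3) = -7 + (6 + (7/2)*(-1)/6)*(-3) = -7 + (6 + (7/2)*(⅙)*(-1))*(-3) = -7 + (6 - 7/12)*(-3) = -7 + (65/12)*(-3) = -7 - 65/4 = -93/4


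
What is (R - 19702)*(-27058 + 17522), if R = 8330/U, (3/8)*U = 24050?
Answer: 451844265352/2405 ≈ 1.8788e+8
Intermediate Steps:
U = 192400/3 (U = (8/3)*24050 = 192400/3 ≈ 64133.)
R = 2499/19240 (R = 8330/(192400/3) = 8330*(3/192400) = 2499/19240 ≈ 0.12989)
(R - 19702)*(-27058 + 17522) = (2499/19240 - 19702)*(-27058 + 17522) = -379063981/19240*(-9536) = 451844265352/2405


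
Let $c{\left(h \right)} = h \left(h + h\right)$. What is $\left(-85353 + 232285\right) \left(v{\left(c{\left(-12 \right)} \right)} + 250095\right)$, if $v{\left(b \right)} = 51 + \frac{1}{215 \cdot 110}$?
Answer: $\frac{434621395824866}{11825} \approx 3.6754 \cdot 10^{10}$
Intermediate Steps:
$c{\left(h \right)} = 2 h^{2}$ ($c{\left(h \right)} = h 2 h = 2 h^{2}$)
$v{\left(b \right)} = \frac{1206151}{23650}$ ($v{\left(b \right)} = 51 + \frac{1}{215} \cdot \frac{1}{110} = 51 + \frac{1}{23650} = \frac{1206151}{23650}$)
$\left(-85353 + 232285\right) \left(v{\left(c{\left(-12 \right)} \right)} + 250095\right) = \left(-85353 + 232285\right) \left(\frac{1206151}{23650} + 250095\right) = 146932 \cdot \frac{5915952901}{23650} = \frac{434621395824866}{11825}$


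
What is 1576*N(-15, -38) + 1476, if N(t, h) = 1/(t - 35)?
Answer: 36112/25 ≈ 1444.5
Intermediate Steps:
N(t, h) = 1/(-35 + t)
1576*N(-15, -38) + 1476 = 1576/(-35 - 15) + 1476 = 1576/(-50) + 1476 = 1576*(-1/50) + 1476 = -788/25 + 1476 = 36112/25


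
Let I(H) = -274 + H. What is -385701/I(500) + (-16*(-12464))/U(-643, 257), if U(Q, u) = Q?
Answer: -293075567/145318 ≈ -2016.8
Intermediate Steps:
-385701/I(500) + (-16*(-12464))/U(-643, 257) = -385701/(-274 + 500) - 16*(-12464)/(-643) = -385701/226 + 199424*(-1/643) = -385701*1/226 - 199424/643 = -385701/226 - 199424/643 = -293075567/145318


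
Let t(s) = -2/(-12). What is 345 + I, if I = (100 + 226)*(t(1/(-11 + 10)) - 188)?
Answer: -182666/3 ≈ -60889.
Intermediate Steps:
t(s) = ⅙ (t(s) = -2*(-1/12) = ⅙)
I = -183701/3 (I = (100 + 226)*(⅙ - 188) = 326*(-1127/6) = -183701/3 ≈ -61234.)
345 + I = 345 - 183701/3 = -182666/3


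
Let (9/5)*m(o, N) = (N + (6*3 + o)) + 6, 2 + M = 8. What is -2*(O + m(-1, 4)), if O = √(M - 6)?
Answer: -30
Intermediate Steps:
M = 6 (M = -2 + 8 = 6)
O = 0 (O = √(6 - 6) = √0 = 0)
m(o, N) = 40/3 + 5*N/9 + 5*o/9 (m(o, N) = 5*((N + (6*3 + o)) + 6)/9 = 5*((N + (18 + o)) + 6)/9 = 5*((18 + N + o) + 6)/9 = 5*(24 + N + o)/9 = 40/3 + 5*N/9 + 5*o/9)
-2*(O + m(-1, 4)) = -2*(0 + (40/3 + (5/9)*4 + (5/9)*(-1))) = -2*(0 + (40/3 + 20/9 - 5/9)) = -2*(0 + 15) = -2*15 = -30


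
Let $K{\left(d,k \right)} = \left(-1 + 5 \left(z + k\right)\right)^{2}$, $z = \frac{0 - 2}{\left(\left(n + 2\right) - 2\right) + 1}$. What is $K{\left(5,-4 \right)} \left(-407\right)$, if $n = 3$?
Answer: $- \frac{899063}{4} \approx -2.2477 \cdot 10^{5}$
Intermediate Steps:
$z = - \frac{1}{2}$ ($z = \frac{0 - 2}{\left(\left(3 + 2\right) - 2\right) + 1} = - \frac{2}{\left(5 - 2\right) + 1} = - \frac{2}{3 + 1} = - \frac{2}{4} = \left(-2\right) \frac{1}{4} = - \frac{1}{2} \approx -0.5$)
$K{\left(d,k \right)} = \left(- \frac{7}{2} + 5 k\right)^{2}$ ($K{\left(d,k \right)} = \left(-1 + 5 \left(- \frac{1}{2} + k\right)\right)^{2} = \left(-1 + \left(- \frac{5}{2} + 5 k\right)\right)^{2} = \left(- \frac{7}{2} + 5 k\right)^{2}$)
$K{\left(5,-4 \right)} \left(-407\right) = \frac{\left(-7 + 10 \left(-4\right)\right)^{2}}{4} \left(-407\right) = \frac{\left(-7 - 40\right)^{2}}{4} \left(-407\right) = \frac{\left(-47\right)^{2}}{4} \left(-407\right) = \frac{1}{4} \cdot 2209 \left(-407\right) = \frac{2209}{4} \left(-407\right) = - \frac{899063}{4}$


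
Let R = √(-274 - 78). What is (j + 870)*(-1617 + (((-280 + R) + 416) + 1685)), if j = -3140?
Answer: -463080 - 9080*I*√22 ≈ -4.6308e+5 - 42589.0*I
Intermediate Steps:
R = 4*I*√22 (R = √(-352) = 4*I*√22 ≈ 18.762*I)
(j + 870)*(-1617 + (((-280 + R) + 416) + 1685)) = (-3140 + 870)*(-1617 + (((-280 + 4*I*√22) + 416) + 1685)) = -2270*(-1617 + ((136 + 4*I*√22) + 1685)) = -2270*(-1617 + (1821 + 4*I*√22)) = -2270*(204 + 4*I*√22) = -463080 - 9080*I*√22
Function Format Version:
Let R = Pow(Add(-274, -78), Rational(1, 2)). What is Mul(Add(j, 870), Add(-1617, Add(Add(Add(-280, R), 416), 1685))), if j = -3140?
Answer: Add(-463080, Mul(-9080, I, Pow(22, Rational(1, 2)))) ≈ Add(-4.6308e+5, Mul(-42589., I))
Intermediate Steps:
R = Mul(4, I, Pow(22, Rational(1, 2))) (R = Pow(-352, Rational(1, 2)) = Mul(4, I, Pow(22, Rational(1, 2))) ≈ Mul(18.762, I))
Mul(Add(j, 870), Add(-1617, Add(Add(Add(-280, R), 416), 1685))) = Mul(Add(-3140, 870), Add(-1617, Add(Add(Add(-280, Mul(4, I, Pow(22, Rational(1, 2)))), 416), 1685))) = Mul(-2270, Add(-1617, Add(Add(136, Mul(4, I, Pow(22, Rational(1, 2)))), 1685))) = Mul(-2270, Add(-1617, Add(1821, Mul(4, I, Pow(22, Rational(1, 2)))))) = Mul(-2270, Add(204, Mul(4, I, Pow(22, Rational(1, 2))))) = Add(-463080, Mul(-9080, I, Pow(22, Rational(1, 2))))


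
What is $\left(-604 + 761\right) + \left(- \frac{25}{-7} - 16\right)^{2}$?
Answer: $\frac{15262}{49} \approx 311.47$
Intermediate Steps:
$\left(-604 + 761\right) + \left(- \frac{25}{-7} - 16\right)^{2} = 157 + \left(\left(-25\right) \left(- \frac{1}{7}\right) - 16\right)^{2} = 157 + \left(\frac{25}{7} - 16\right)^{2} = 157 + \left(- \frac{87}{7}\right)^{2} = 157 + \frac{7569}{49} = \frac{15262}{49}$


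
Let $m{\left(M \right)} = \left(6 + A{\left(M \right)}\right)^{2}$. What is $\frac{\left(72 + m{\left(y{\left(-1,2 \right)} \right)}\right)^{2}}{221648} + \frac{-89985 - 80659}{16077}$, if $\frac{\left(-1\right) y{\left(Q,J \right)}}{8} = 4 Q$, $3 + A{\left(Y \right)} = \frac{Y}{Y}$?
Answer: $- \frac{2356150064}{222714681} \approx -10.579$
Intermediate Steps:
$A{\left(Y \right)} = -2$ ($A{\left(Y \right)} = -3 + \frac{Y}{Y} = -3 + 1 = -2$)
$y{\left(Q,J \right)} = - 32 Q$ ($y{\left(Q,J \right)} = - 8 \cdot 4 Q = - 32 Q$)
$m{\left(M \right)} = 16$ ($m{\left(M \right)} = \left(6 - 2\right)^{2} = 4^{2} = 16$)
$\frac{\left(72 + m{\left(y{\left(-1,2 \right)} \right)}\right)^{2}}{221648} + \frac{-89985 - 80659}{16077} = \frac{\left(72 + 16\right)^{2}}{221648} + \frac{-89985 - 80659}{16077} = 88^{2} \cdot \frac{1}{221648} + \left(-89985 - 80659\right) \frac{1}{16077} = 7744 \cdot \frac{1}{221648} - \frac{170644}{16077} = \frac{484}{13853} - \frac{170644}{16077} = - \frac{2356150064}{222714681}$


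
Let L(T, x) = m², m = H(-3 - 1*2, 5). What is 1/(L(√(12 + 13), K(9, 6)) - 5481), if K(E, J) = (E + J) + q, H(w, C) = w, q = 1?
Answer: -1/5456 ≈ -0.00018328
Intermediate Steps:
K(E, J) = 1 + E + J (K(E, J) = (E + J) + 1 = 1 + E + J)
m = -5 (m = -3 - 1*2 = -3 - 2 = -5)
L(T, x) = 25 (L(T, x) = (-5)² = 25)
1/(L(√(12 + 13), K(9, 6)) - 5481) = 1/(25 - 5481) = 1/(-5456) = -1/5456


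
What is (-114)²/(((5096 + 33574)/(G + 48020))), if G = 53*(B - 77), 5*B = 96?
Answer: 486879978/32225 ≈ 15109.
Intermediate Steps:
B = 96/5 (B = (⅕)*96 = 96/5 ≈ 19.200)
G = -15317/5 (G = 53*(96/5 - 77) = 53*(-289/5) = -15317/5 ≈ -3063.4)
(-114)²/(((5096 + 33574)/(G + 48020))) = (-114)²/(((5096 + 33574)/(-15317/5 + 48020))) = 12996/((38670/(224783/5))) = 12996/((38670*(5/224783))) = 12996/(193350/224783) = 12996*(224783/193350) = 486879978/32225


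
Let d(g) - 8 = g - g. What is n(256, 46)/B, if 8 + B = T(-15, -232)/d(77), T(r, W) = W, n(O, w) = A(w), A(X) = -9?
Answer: 9/37 ≈ 0.24324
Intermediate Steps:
n(O, w) = -9
d(g) = 8 (d(g) = 8 + (g - g) = 8 + 0 = 8)
B = -37 (B = -8 - 232/8 = -8 - 232*⅛ = -8 - 29 = -37)
n(256, 46)/B = -9/(-37) = -9*(-1/37) = 9/37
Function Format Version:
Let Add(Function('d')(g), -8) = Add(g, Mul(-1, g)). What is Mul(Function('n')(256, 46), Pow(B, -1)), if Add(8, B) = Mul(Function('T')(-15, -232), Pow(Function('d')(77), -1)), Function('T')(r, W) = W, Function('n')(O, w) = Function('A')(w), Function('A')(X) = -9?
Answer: Rational(9, 37) ≈ 0.24324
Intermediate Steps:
Function('n')(O, w) = -9
Function('d')(g) = 8 (Function('d')(g) = Add(8, Add(g, Mul(-1, g))) = Add(8, 0) = 8)
B = -37 (B = Add(-8, Mul(-232, Pow(8, -1))) = Add(-8, Mul(-232, Rational(1, 8))) = Add(-8, -29) = -37)
Mul(Function('n')(256, 46), Pow(B, -1)) = Mul(-9, Pow(-37, -1)) = Mul(-9, Rational(-1, 37)) = Rational(9, 37)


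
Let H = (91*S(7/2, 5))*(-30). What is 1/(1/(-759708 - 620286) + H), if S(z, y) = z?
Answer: -1379994/13185842671 ≈ -0.00010466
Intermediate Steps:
H = -9555 (H = (91*(7/2))*(-30) = (637/2)*(-30) = -9555)
1/(1/(-759708 - 620286) + H) = 1/(1/(-759708 - 620286) - 9555) = 1/(1/(-1379994) - 9555) = 1/(-1/1379994 - 9555) = 1/(-13185842671/1379994) = -1379994/13185842671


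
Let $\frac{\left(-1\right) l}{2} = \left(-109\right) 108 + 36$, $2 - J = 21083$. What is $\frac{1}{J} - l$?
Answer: $- \frac{494813233}{21081} \approx -23472.0$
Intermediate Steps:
$J = -21081$ ($J = 2 - 21083 = -21081$)
$l = 23472$ ($l = - 2 \left(\left(-109\right) 108 + 36\right) = - 2 \left(-11772 + 36\right) = \left(-2\right) \left(-11736\right) = 23472$)
$\frac{1}{J} - l = \frac{1}{-21081} - 23472 = - \frac{1}{21081} - 23472 = - \frac{494813233}{21081}$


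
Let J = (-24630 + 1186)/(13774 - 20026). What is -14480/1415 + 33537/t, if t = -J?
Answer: -14851361129/1658663 ≈ -8953.8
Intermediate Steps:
J = 5861/1563 (J = -23444/(-6252) = -23444*(-1/6252) = 5861/1563 ≈ 3.7498)
t = -5861/1563 (t = -1*5861/1563 = -5861/1563 ≈ -3.7498)
-14480/1415 + 33537/t = -14480/1415 + 33537/(-5861/1563) = -14480*1/1415 + 33537*(-1563/5861) = -2896/283 - 52418331/5861 = -14851361129/1658663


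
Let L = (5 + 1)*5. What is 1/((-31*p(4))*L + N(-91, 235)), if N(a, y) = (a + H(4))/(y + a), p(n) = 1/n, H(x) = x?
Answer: -48/11189 ≈ -0.0042899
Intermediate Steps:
L = 30 (L = 6*5 = 30)
N(a, y) = (4 + a)/(a + y) (N(a, y) = (a + 4)/(y + a) = (4 + a)/(a + y))
1/((-31*p(4))*L + N(-91, 235)) = 1/(-31/4*30 + (4 - 91)/(-91 + 235)) = 1/(-31*¼*30 - 87/144) = 1/(-31/4*30 + (1/144)*(-87)) = 1/(-465/2 - 29/48) = 1/(-11189/48) = -48/11189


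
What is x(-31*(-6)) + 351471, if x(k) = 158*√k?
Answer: 351471 + 158*√186 ≈ 3.5363e+5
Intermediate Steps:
x(-31*(-6)) + 351471 = 158*√(-31*(-6)) + 351471 = 158*√186 + 351471 = 351471 + 158*√186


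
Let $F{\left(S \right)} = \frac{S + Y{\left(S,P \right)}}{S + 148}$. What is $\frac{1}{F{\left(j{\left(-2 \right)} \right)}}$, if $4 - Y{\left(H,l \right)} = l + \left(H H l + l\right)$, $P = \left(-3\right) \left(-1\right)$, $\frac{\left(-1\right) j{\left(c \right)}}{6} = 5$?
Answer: $- \frac{59}{1366} \approx -0.043192$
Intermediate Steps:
$j{\left(c \right)} = -30$ ($j{\left(c \right)} = \left(-6\right) 5 = -30$)
$P = 3$
$Y{\left(H,l \right)} = 4 - 2 l - l H^{2}$ ($Y{\left(H,l \right)} = 4 - \left(l + \left(H H l + l\right)\right) = 4 - \left(l + \left(H^{2} l + l\right)\right) = 4 - \left(l + \left(l H^{2} + l\right)\right) = 4 - \left(l + \left(l + l H^{2}\right)\right) = 4 - \left(2 l + l H^{2}\right) = 4 - 2 l - l H^{2}$)
$F{\left(S \right)} = \frac{-2 + S - 3 S^{2}}{148 + S}$ ($F{\left(S \right)} = \frac{S - \left(2 + 3 S^{2}\right)}{S + 148} = \frac{S - \left(2 + 3 S^{2}\right)}{148 + S} = \frac{-2 + S - 3 S^{2}}{148 + S}$)
$\frac{1}{F{\left(j{\left(-2 \right)} \right)}} = \frac{1}{\frac{1}{148 - 30} \left(-2 - 30 - 3 \left(-30\right)^{2}\right)} = \frac{1}{\frac{1}{118} \left(-2 - 30 - 2700\right)} = \frac{1}{\frac{1}{118} \left(-2732\right)} = \frac{1}{- \frac{1366}{59}} = - \frac{59}{1366}$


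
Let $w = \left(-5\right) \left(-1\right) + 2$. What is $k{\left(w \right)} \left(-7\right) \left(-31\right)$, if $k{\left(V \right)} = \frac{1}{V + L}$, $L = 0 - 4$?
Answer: $\frac{217}{3} \approx 72.333$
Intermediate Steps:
$L = -4$
$w = 7$ ($w = 5 + 2 = 7$)
$k{\left(V \right)} = \frac{1}{-4 + V}$ ($k{\left(V \right)} = \frac{1}{V - 4} = \frac{1}{-4 + V}$)
$k{\left(w \right)} \left(-7\right) \left(-31\right) = \frac{1}{-4 + 7} \left(-7\right) \left(-31\right) = \frac{1}{3} \left(-7\right) \left(-31\right) = \left(- \frac{7}{3}\right) \left(-31\right) = \frac{217}{3}$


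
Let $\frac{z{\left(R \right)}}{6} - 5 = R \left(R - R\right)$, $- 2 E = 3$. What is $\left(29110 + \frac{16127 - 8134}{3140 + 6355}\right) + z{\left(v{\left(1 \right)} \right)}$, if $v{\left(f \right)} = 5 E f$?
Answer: $\frac{276692293}{9495} \approx 29141.0$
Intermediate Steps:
$E = - \frac{3}{2}$ ($E = \left(- \frac{1}{2}\right) 3 = - \frac{3}{2} \approx -1.5$)
$v{\left(f \right)} = - \frac{15 f}{2}$ ($v{\left(f \right)} = 5 \left(- \frac{3}{2}\right) f = - \frac{15 f}{2}$)
$z{\left(R \right)} = 30$ ($z{\left(R \right)} = 30 + 6 R \left(R - R\right) = 30 + 6 R 0 = 30 + 6 \cdot 0 = 30 + 0 = 30$)
$\left(29110 + \frac{16127 - 8134}{3140 + 6355}\right) + z{\left(v{\left(1 \right)} \right)} = \left(29110 + \frac{16127 - 8134}{3140 + 6355}\right) + 30 = \left(29110 + \frac{7993}{9495}\right) + 30 = \frac{276407443}{9495} + 30 = \frac{276692293}{9495}$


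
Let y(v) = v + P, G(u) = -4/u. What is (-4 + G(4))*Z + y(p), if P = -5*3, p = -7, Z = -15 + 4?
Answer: 33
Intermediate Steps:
Z = -11
P = -15
y(v) = -15 + v (y(v) = v - 15 = -15 + v)
(-4 + G(4))*Z + y(p) = (-4 - 4/4)*(-11) + (-15 - 7) = (-4 - 4*¼)*(-11) - 22 = (-4 - 1)*(-11) - 22 = -5*(-11) - 22 = 55 - 22 = 33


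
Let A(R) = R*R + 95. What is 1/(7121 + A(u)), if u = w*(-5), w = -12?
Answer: 1/10816 ≈ 9.2456e-5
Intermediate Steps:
u = 60 (u = -12*(-5) = 60)
A(R) = 95 + R² (A(R) = R² + 95 = 95 + R²)
1/(7121 + A(u)) = 1/(7121 + (95 + 60²)) = 1/(7121 + (95 + 3600)) = 1/(7121 + 3695) = 1/10816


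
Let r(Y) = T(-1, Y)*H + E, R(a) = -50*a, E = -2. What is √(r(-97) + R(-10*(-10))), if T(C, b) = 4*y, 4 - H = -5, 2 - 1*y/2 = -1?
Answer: I*√4786 ≈ 69.181*I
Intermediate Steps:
y = 6 (y = 4 - 2*(-1) = 4 + 2 = 6)
H = 9 (H = 4 - 1*(-5) = 4 + 5 = 9)
T(C, b) = 24 (T(C, b) = 4*6 = 24)
r(Y) = 214 (r(Y) = 24*9 - 2 = 216 - 2 = 214)
√(r(-97) + R(-10*(-10))) = √(214 - (-500)*(-10)) = √(214 - 50*100) = √(214 - 5000) = √(-4786) = I*√4786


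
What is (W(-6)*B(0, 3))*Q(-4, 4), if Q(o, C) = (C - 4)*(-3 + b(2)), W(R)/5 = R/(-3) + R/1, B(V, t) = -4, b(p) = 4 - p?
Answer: 0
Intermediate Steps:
W(R) = 10*R/3 (W(R) = 5*(R/(-3) + R/1) = 5*(R*(-⅓) + R*1) = 5*(-R/3 + R) = 5*(2*R/3) = 10*R/3)
Q(o, C) = 4 - C (Q(o, C) = (C - 4)*(-3 + (4 - 1*2)) = (-4 + C)*(-3 + (4 - 2)) = (-4 + C)*(-3 + 2) = (-4 + C)*(-1) = 4 - C)
(W(-6)*B(0, 3))*Q(-4, 4) = (((10/3)*(-6))*(-4))*(4 - 1*4) = (-20*(-4))*(4 - 4) = 80*0 = 0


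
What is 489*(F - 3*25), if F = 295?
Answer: 107580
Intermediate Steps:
489*(F - 3*25) = 489*(295 - 3*25) = 489*(295 - 75) = 489*220 = 107580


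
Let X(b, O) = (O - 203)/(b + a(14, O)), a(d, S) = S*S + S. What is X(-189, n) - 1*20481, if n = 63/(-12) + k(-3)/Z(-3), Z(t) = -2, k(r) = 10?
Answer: -30861455/1507 ≈ -20479.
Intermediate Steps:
a(d, S) = S + S² (a(d, S) = S² + S = S + S²)
n = -41/4 (n = 63/(-12) + 10/(-2) = 63*(-1/12) + 10*(-½) = -21/4 - 5 = -41/4 ≈ -10.250)
X(b, O) = (-203 + O)/(b + O*(1 + O)) (X(b, O) = (O - 203)/(b + O*(1 + O)) = (-203 + O)/(b + O*(1 + O)))
X(-189, n) - 1*20481 = (-203 - 41/4)/(-189 - 41*(1 - 41/4)/4) - 1*20481 = -853/4/(-189 - 41/4*(-37/4)) - 20481 = -853/4/(-189 + 1517/16) - 20481 = -853/4/(-1507/16) - 20481 = -16/1507*(-853/4) - 20481 = 3412/1507 - 20481 = -30861455/1507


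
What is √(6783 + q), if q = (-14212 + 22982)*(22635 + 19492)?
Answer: √369460573 ≈ 19221.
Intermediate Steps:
q = 369453790 (q = 8770*42127 = 369453790)
√(6783 + q) = √(6783 + 369453790) = √369460573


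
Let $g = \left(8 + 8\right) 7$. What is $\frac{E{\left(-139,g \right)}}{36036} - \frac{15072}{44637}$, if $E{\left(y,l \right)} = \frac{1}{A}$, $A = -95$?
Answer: $- \frac{17199276959}{50937066180} \approx -0.33766$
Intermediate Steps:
$g = 112$ ($g = 16 \cdot 7 = 112$)
$E{\left(y,l \right)} = - \frac{1}{95}$ ($E{\left(y,l \right)} = \frac{1}{-95} = - \frac{1}{95}$)
$\frac{E{\left(-139,g \right)}}{36036} - \frac{15072}{44637} = - \frac{1}{95 \cdot 36036} - \frac{15072}{44637} = \left(- \frac{1}{95}\right) \frac{1}{36036} - \frac{5024}{14879} = - \frac{1}{3423420} - \frac{5024}{14879} = - \frac{17199276959}{50937066180}$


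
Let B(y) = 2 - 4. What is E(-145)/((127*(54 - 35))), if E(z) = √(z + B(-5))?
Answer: 7*I*√3/2413 ≈ 0.0050246*I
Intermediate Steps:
B(y) = -2
E(z) = √(-2 + z) (E(z) = √(z - 2) = √(-2 + z))
E(-145)/((127*(54 - 35))) = √(-2 - 145)/((127*(54 - 35))) = √(-147)/((127*19)) = (7*I*√3)/2413 = (7*I*√3)*(1/2413) = 7*I*√3/2413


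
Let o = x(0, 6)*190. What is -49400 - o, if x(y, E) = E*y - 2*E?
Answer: -47120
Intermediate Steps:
x(y, E) = -2*E + E*y
o = -2280 (o = (6*(-2 + 0))*190 = (6*(-2))*190 = -12*190 = -2280)
-49400 - o = -49400 - 1*(-2280) = -49400 + 2280 = -47120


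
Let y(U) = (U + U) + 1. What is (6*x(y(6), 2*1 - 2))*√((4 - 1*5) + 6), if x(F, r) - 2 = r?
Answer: 12*√5 ≈ 26.833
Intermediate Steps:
y(U) = 1 + 2*U (y(U) = 2*U + 1 = 1 + 2*U)
x(F, r) = 2 + r
(6*x(y(6), 2*1 - 2))*√((4 - 1*5) + 6) = (6*(2 + (2*1 - 2)))*√((4 - 1*5) + 6) = (6*(2 + (2 - 2)))*√((4 - 5) + 6) = (6*(2 + 0))*√(-1 + 6) = (6*2)*√5 = 12*√5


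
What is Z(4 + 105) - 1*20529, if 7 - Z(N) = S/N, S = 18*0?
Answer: -20522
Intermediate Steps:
S = 0
Z(N) = 7 (Z(N) = 7 - 0/N = 7 - 1*0 = 7 + 0 = 7)
Z(4 + 105) - 1*20529 = 7 - 1*20529 = 7 - 20529 = -20522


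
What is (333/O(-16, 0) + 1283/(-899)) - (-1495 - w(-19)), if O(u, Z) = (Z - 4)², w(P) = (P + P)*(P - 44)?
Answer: 56218215/14384 ≈ 3908.4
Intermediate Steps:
w(P) = 2*P*(-44 + P) (w(P) = (2*P)*(-44 + P) = 2*P*(-44 + P))
O(u, Z) = (-4 + Z)²
(333/O(-16, 0) + 1283/(-899)) - (-1495 - w(-19)) = (333/((-4 + 0)²) + 1283/(-899)) - (-1495 - 2*(-19)*(-44 - 19)) = (333/((-4)²) + 1283*(-1/899)) - (-1495 - 2*(-19)*(-63)) = (333/16 - 1283/899) - (-1495 - 1*2394) = (333*(1/16) - 1283/899) - (-1495 - 2394) = (333/16 - 1283/899) - 1*(-3889) = 278839/14384 + 3889 = 56218215/14384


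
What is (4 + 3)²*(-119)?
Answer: -5831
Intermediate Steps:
(4 + 3)²*(-119) = 7²*(-119) = 49*(-119) = -5831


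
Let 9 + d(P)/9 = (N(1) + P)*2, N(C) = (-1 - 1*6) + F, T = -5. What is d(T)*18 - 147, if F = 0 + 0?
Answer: -5493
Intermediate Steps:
F = 0
N(C) = -7 (N(C) = (-1 - 1*6) + 0 = (-1 - 6) + 0 = -7 + 0 = -7)
d(P) = -207 + 18*P (d(P) = -81 + 9*((-7 + P)*2) = -81 + 9*(-14 + 2*P) = -81 + (-126 + 18*P) = -207 + 18*P)
d(T)*18 - 147 = (-207 + 18*(-5))*18 - 147 = (-207 - 90)*18 - 147 = -297*18 - 147 = -5346 - 147 = -5493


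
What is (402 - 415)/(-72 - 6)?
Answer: ⅙ ≈ 0.16667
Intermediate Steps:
(402 - 415)/(-72 - 6) = -13/(-78) = -13*(-1/78) = ⅙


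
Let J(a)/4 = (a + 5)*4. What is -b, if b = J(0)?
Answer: -80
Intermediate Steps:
J(a) = 80 + 16*a (J(a) = 4*((a + 5)*4) = 4*((5 + a)*4) = 4*(20 + 4*a) = 80 + 16*a)
b = 80 (b = 80 + 16*0 = 80 + 0 = 80)
-b = -1*80 = -80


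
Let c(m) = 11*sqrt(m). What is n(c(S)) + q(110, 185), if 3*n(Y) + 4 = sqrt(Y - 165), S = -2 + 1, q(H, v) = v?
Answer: 551/3 + sqrt(-165 + 11*I)/3 ≈ 183.81 + 4.2841*I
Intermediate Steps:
S = -1
n(Y) = -4/3 + sqrt(-165 + Y)/3 (n(Y) = -4/3 + sqrt(Y - 165)/3 = -4/3 + sqrt(-165 + Y)/3)
n(c(S)) + q(110, 185) = (-4/3 + sqrt(-165 + 11*sqrt(-1))/3) + 185 = (-4/3 + sqrt(-165 + 11*I)/3) + 185 = 551/3 + sqrt(-165 + 11*I)/3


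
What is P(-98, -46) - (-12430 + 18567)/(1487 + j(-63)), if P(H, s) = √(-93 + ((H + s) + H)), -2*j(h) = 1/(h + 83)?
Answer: -245480/59479 + I*√335 ≈ -4.1272 + 18.303*I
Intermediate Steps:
j(h) = -1/(2*(83 + h)) (j(h) = -1/(2*(h + 83)) = -1/(2*(83 + h)))
P(H, s) = √(-93 + s + 2*H) (P(H, s) = √(-93 + (s + 2*H)) = √(-93 + s + 2*H))
P(-98, -46) - (-12430 + 18567)/(1487 + j(-63)) = √(-93 - 46 + 2*(-98)) - (-12430 + 18567)/(1487 - 1/(166 + 2*(-63))) = √(-93 - 46 - 196) - 6137/(1487 - 1/(166 - 126)) = √(-335) - 6137/(1487 - 1/40) = I*√335 - 6137/(1487 - 1*1/40) = I*√335 - 6137/(1487 - 1/40) = I*√335 - 6137/59479/40 = I*√335 - 6137*40/59479 = I*√335 - 1*245480/59479 = I*√335 - 245480/59479 = -245480/59479 + I*√335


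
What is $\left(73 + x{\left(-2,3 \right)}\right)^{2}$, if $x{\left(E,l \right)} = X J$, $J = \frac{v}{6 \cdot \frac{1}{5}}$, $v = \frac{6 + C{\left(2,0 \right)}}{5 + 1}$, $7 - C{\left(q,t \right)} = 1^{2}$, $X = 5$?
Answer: $\frac{59536}{9} \approx 6615.1$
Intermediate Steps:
$C{\left(q,t \right)} = 6$ ($C{\left(q,t \right)} = 7 - 1^{2} = 7 - 1 = 6$)
$v = 2$ ($v = \frac{6 + 6}{5 + 1} = \frac{12}{6} = 12 \cdot \frac{1}{6} = 2$)
$J = \frac{5}{3}$ ($J = \frac{2}{6 \cdot \frac{1}{5}} = \frac{2}{\frac{6}{5}} = 2 \cdot \frac{5}{6} = \frac{5}{3} \approx 1.6667$)
$x{\left(E,l \right)} = \frac{25}{3}$ ($x{\left(E,l \right)} = 5 \cdot \frac{5}{3} = \frac{25}{3}$)
$\left(73 + x{\left(-2,3 \right)}\right)^{2} = \left(73 + \frac{25}{3}\right)^{2} = \left(\frac{244}{3}\right)^{2} = \frac{59536}{9}$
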